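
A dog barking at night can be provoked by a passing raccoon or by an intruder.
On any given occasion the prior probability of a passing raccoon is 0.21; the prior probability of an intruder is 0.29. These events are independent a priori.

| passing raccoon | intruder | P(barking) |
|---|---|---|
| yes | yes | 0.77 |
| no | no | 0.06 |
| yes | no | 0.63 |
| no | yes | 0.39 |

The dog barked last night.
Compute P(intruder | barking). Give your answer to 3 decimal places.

For the numerator, keep only intruder=true terms: 0.089349 + 0.046893 = 0.136242
Normalizer over all consistent configurations: 0.06*0.79*0.71 + 0.39*0.79*0.29 + 0.63*0.21*0.71 + 0.77*0.21*0.29 = 0.263829
Posterior = 0.136242 / 0.263829 ≈ 0.516

P(intruder | barking) ≈ 0.516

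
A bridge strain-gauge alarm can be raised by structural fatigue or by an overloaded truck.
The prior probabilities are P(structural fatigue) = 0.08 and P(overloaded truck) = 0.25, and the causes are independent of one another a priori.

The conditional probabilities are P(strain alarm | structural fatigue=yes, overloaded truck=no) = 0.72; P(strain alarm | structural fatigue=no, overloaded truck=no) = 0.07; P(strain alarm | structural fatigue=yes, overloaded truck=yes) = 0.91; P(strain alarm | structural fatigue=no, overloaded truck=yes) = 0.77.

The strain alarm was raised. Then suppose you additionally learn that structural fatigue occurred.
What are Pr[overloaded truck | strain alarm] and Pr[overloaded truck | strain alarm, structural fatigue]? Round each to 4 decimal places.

Pr[overloaded truck | strain alarm] ≈ 0.6810; Pr[overloaded truck | strain alarm, structural fatigue] ≈ 0.2964

P(strain alarm) = 0.07×0.92×0.75 + 0.77×0.92×0.25 + 0.72×0.08×0.75 + 0.91×0.08×0.25 = 0.048300 + 0.177100 + 0.043200 + 0.018200 = 0.286800
Restricting to configurations with overloaded truck present: 0.177100 + 0.018200 = 0.195300.
So P(overloaded truck | strain alarm) = 0.195300/0.286800 ≈ 0.6810.

Now also conditioning on structural fatigue=true:
P(strain alarm | structural fatigue) = 0.72×0.75 + 0.91×0.25 = 0.540000 + 0.227500 = 0.767500
Of this, 0.227500 comes from 0.91×0.25 (the overloaded truck=true cases).
Hence the posterior is 0.227500/0.767500 ≈ 0.2964.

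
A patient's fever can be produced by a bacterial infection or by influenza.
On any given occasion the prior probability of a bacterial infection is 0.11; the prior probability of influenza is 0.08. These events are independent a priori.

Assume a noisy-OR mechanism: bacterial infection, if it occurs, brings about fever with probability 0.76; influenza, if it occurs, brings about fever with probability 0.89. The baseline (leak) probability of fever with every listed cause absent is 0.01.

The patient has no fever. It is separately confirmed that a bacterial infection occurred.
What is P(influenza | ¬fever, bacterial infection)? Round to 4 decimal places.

P(influenza | ¬fever, bacterial infection) ≈ 0.0095

Under noisy-OR, P(fever | causes) = 1 − (1−0.01)·∏(1−qᵢ) over the active causes.
P(¬fever | bacterial infection) = 0.2376*0.92 + 0.026136*0.08 = 0.218592 + 0.002091 = 0.220683
Restricting to configurations with influenza present: 0.026136*0.08 = 0.002091.
P(influenza | ¬fever, bacterial infection) = 0.002091 / 0.220683 ≈ 0.0095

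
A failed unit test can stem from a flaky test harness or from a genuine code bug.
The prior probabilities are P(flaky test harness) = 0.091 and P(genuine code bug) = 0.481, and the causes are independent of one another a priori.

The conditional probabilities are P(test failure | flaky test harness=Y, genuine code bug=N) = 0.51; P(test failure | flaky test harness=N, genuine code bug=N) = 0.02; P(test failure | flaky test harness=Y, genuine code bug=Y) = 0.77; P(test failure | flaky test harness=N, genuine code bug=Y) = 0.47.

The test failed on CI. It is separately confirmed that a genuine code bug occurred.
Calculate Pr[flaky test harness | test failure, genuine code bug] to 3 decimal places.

P(test failure | genuine code bug) = 0.47*0.909 + 0.77*0.091 = 0.427230 + 0.070070 = 0.497300
The flaky test harness-present share is 0.77*0.091 = 0.070070.
P(flaky test harness | test failure, genuine code bug) = 0.070070 / 0.497300 ≈ 0.141

Pr[flaky test harness | test failure, genuine code bug] ≈ 0.141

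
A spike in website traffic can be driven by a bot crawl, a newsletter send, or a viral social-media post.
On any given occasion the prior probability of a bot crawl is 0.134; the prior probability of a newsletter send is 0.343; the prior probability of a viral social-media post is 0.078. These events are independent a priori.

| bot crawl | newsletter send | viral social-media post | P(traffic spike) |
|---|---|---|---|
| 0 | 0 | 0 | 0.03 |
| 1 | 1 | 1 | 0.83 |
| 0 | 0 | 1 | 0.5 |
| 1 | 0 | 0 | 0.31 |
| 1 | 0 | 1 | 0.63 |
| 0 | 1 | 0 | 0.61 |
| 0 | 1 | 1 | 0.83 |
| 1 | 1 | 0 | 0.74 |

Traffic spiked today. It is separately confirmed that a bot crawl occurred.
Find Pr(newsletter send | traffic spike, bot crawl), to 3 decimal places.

Enumerate the 4 (newsletter send, viral social-media post) configurations and weight by the priors:
  P(traffic spike | bot crawl) = 0.31·0.657·0.922 + 0.63·0.657·0.078 + 0.74·0.343·0.922 + 0.83·0.343·0.078
        = 0.187784 + 0.032285 + 0.234022 + 0.022206 = 0.476297
Configurations with newsletter send contribute 0.256228, so
  P(newsletter send | traffic spike, bot crawl) = 0.256228 / 0.476297 ≈ 0.538

Pr(newsletter send | traffic spike, bot crawl) ≈ 0.538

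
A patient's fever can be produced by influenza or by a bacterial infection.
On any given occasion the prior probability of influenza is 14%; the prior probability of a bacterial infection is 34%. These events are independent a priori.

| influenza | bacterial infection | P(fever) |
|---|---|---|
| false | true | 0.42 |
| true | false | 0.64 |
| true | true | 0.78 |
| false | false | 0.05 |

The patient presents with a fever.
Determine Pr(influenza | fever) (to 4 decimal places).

Pr(influenza | fever) ≈ 0.3890

Sum P(fever|·) weighted by the priors over the 4 (influenza, bacterial infection) configurations:
  P(fever) = 0.05*0.86*0.66 + 0.42*0.86*0.34 + 0.64*0.14*0.66 + 0.78*0.14*0.34
        = 0.028380 + 0.122808 + 0.059136 + 0.037128 = 0.247452
Configurations with influenza contribute 0.096264, so
  P(influenza | fever) = 0.096264 / 0.247452 ≈ 0.3890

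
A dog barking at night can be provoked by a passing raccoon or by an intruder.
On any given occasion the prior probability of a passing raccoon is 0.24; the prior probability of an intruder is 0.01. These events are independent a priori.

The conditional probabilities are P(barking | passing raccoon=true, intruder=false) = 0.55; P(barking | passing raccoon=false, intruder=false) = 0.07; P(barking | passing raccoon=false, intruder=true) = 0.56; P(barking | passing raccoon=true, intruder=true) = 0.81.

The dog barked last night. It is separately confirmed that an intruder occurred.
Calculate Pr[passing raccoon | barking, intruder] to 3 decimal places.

Sum P(barking|·) weighted by the priors over both values of passing raccoon:
  P(barking | intruder) = 0.56×0.76 + 0.81×0.24
        = 0.425600 + 0.194400 = 0.620000
Configurations with passing raccoon contribute 0.194400, so
  P(passing raccoon | barking, intruder) = 0.194400 / 0.620000 ≈ 0.314

Pr[passing raccoon | barking, intruder] ≈ 0.314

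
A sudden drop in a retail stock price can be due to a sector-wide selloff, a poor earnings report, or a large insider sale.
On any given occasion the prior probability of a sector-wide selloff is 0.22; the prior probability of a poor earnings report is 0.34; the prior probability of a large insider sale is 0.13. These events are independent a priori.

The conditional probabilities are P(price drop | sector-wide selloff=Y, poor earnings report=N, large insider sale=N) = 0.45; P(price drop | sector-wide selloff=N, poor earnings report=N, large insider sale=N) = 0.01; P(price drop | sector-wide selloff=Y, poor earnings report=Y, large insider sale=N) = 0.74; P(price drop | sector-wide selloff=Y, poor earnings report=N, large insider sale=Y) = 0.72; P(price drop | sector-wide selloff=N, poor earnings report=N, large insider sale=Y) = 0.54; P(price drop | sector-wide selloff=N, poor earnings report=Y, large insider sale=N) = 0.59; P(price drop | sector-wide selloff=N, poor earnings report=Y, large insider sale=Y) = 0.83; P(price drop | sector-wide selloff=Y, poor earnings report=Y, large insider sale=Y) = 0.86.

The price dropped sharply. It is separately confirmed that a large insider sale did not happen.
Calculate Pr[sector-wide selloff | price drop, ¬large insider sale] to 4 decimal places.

P(price drop | ¬large insider sale) = 0.01·0.78·0.66 + 0.59·0.78·0.34 + 0.45·0.22·0.66 + 0.74·0.22·0.34 = 0.005148 + 0.156468 + 0.065340 + 0.055352 = 0.282308
The sector-wide selloff-present share is 0.065340 + 0.055352 = 0.120692.
So P(sector-wide selloff | price drop, ¬large insider sale) = 0.120692/0.282308 ≈ 0.4275.

Pr[sector-wide selloff | price drop, ¬large insider sale] ≈ 0.4275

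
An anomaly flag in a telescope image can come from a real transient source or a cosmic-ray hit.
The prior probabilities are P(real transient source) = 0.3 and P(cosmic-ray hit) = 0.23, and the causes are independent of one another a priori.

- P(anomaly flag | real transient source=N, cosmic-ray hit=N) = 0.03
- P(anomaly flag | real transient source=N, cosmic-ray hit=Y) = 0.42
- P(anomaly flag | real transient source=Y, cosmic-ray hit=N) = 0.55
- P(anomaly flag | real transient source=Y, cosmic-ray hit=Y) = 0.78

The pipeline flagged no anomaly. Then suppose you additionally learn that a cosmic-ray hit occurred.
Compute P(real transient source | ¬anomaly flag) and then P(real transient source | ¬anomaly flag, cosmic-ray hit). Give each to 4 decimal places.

P(real transient source | ¬anomaly flag) ≈ 0.1620; P(real transient source | ¬anomaly flag, cosmic-ray hit) ≈ 0.1398

P(¬anomaly flag) = 0.97·0.7·0.77 + 0.58·0.7·0.23 + 0.45·0.3·0.77 + 0.22·0.3·0.23 = 0.522830 + 0.093380 + 0.103950 + 0.015180 = 0.735340
Of this, 0.119130 comes from 0.103950 + 0.015180 (the real transient source=true cases).
P(real transient source | ¬anomaly flag) = 0.119130 / 0.735340 ≈ 0.1620

With the extra evidence:
Weight on real transient source=true, given the evidence: 0.22*0.3 = 0.066000
The normalizing constant is 0.58*0.7 + 0.22*0.3 = 0.472000
Posterior = 0.066000 / 0.472000 ≈ 0.1398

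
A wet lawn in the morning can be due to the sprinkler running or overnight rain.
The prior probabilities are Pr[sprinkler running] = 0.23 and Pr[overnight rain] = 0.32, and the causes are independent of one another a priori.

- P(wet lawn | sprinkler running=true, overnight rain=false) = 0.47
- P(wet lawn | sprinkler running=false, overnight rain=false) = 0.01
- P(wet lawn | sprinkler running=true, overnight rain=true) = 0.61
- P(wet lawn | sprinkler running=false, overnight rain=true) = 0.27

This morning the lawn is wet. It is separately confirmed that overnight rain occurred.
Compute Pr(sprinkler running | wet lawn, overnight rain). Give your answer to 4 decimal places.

Pr(sprinkler running | wet lawn, overnight rain) ≈ 0.4029

By total probability over both values of sprinkler running:
  P(wet lawn | overnight rain) = 0.27·0.77 + 0.61·0.23
        = 0.207900 + 0.140300 = 0.348200
The terms with sprinkler running present sum to 0.140300, so
  P(sprinkler running | wet lawn, overnight rain) = 0.140300 / 0.348200 ≈ 0.4029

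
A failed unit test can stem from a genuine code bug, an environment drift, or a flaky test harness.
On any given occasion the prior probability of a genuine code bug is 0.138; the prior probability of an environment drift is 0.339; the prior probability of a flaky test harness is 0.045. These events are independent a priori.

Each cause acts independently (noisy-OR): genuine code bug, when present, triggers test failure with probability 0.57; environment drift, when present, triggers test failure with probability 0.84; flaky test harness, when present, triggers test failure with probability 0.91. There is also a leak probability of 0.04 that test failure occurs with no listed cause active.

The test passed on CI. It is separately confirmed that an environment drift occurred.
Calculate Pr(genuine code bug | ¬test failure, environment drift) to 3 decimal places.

Pr(genuine code bug | ¬test failure, environment drift) ≈ 0.064

Under noisy-OR, P(test failure | causes) = 1 − (1−0.04)·∏(1−qᵢ) over the active causes.
Numerator (weight on configurations with genuine code bug): 0.008704 + 0.000037 = 0.008741
The normalizing constant is 0.1536·0.862·0.955 + 0.013824·0.862·0.045 + 0.066048·0.138·0.955 + 0.005944·0.138·0.045 = 0.135722
Posterior = 0.008741 / 0.135722 ≈ 0.064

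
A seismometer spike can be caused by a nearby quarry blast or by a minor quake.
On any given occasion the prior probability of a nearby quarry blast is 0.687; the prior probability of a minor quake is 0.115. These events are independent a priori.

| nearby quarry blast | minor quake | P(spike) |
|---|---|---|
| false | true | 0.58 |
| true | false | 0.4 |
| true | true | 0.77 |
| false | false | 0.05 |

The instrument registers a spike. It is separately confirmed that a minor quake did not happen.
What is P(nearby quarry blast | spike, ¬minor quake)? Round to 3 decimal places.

P(nearby quarry blast | spike, ¬minor quake) ≈ 0.946

Numerator (weight on configurations with nearby quarry blast): 0.4×0.687 = 0.274800
Normalizer over all consistent configurations: 0.05×0.313 + 0.4×0.687 = 0.290450
P(nearby quarry blast | spike, ¬minor quake) = 0.274800/0.290450 ≈ 0.946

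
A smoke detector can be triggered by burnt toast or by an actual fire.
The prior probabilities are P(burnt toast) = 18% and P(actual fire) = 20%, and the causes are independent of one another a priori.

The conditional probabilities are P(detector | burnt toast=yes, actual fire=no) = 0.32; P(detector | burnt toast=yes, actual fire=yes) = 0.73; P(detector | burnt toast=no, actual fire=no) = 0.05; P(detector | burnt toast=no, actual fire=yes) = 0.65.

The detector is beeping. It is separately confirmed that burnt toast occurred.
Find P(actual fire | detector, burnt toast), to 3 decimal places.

P(detector | burnt toast) = 0.32*0.8 + 0.73*0.2 = 0.256000 + 0.146000 = 0.402000
Restricting to configurations with actual fire present: 0.73*0.2 = 0.146000.
P(actual fire | detector, burnt toast) = 0.146000 / 0.402000 ≈ 0.363

P(actual fire | detector, burnt toast) ≈ 0.363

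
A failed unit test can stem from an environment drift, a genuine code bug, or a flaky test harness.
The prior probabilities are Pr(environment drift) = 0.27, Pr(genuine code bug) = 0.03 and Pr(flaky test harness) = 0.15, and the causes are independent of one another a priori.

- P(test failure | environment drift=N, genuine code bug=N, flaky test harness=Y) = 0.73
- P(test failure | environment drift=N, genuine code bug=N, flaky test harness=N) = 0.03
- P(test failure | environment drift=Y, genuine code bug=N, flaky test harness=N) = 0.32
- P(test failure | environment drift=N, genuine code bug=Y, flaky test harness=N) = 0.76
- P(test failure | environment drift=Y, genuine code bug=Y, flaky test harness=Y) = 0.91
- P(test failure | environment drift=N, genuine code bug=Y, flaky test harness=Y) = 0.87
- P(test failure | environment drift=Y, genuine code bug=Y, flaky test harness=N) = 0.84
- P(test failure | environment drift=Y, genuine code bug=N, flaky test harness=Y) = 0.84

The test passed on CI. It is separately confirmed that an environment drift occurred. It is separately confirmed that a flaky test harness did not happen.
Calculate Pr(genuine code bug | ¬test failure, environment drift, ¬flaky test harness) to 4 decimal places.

Pr(genuine code bug | ¬test failure, environment drift, ¬flaky test harness) ≈ 0.0072

P(¬test failure | environment drift, ¬flaky test harness) = 0.68·0.97 + 0.16·0.03 = 0.659600 + 0.004800 = 0.664400
Restricting to configurations with genuine code bug present: 0.16·0.03 = 0.004800.
P(genuine code bug | ¬test failure, environment drift, ¬flaky test harness) = 0.004800 / 0.664400 ≈ 0.0072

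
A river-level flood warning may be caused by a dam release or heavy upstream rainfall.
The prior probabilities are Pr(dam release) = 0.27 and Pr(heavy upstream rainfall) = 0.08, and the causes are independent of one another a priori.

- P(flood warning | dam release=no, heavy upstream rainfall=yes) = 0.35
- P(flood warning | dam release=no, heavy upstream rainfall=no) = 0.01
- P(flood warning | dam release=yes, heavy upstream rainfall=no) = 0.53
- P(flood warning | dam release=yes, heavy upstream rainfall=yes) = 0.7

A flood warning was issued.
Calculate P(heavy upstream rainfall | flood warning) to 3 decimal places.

P(heavy upstream rainfall | flood warning) ≈ 0.204

Weight on heavy upstream rainfall=true, given the evidence: 0.020440 + 0.015120 = 0.035560
Normalizer over all consistent configurations: 0.01·0.73·0.92 + 0.35·0.73·0.08 + 0.53·0.27·0.92 + 0.7·0.27·0.08 = 0.173928
P(heavy upstream rainfall | flood warning) = 0.035560/0.173928 ≈ 0.204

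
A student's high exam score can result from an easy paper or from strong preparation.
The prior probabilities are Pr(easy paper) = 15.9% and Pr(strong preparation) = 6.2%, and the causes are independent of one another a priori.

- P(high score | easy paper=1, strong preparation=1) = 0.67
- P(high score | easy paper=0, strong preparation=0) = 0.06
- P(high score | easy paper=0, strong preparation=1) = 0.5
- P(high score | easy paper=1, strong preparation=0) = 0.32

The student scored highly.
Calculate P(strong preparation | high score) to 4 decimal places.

P(strong preparation | high score) ≈ 0.2558

For the numerator, keep only strong preparation=true terms: 0.026071 + 0.006605 = 0.032676
Denominator P(high score): 0.06·0.841·0.938 + 0.5·0.841·0.062 + 0.32·0.159·0.938 + 0.67·0.159·0.062 = 0.127732
P(strong preparation | high score) = 0.032676/0.127732 ≈ 0.2558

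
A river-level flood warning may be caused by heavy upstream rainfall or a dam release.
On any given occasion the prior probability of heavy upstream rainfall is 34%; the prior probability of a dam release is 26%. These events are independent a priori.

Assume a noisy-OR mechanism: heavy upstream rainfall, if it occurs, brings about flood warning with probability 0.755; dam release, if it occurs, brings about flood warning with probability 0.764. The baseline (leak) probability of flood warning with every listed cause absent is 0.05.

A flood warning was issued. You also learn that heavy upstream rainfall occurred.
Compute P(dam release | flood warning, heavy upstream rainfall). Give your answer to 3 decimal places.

P(dam release | flood warning, heavy upstream rainfall) ≈ 0.302

Under noisy-OR, P(flood warning | causes) = 1 − (1−0.05)·∏(1−qᵢ) over the active causes.
P(flood warning | heavy upstream rainfall) = 0.76725·0.74 + 0.945071·0.26 = 0.567765 + 0.245718 = 0.813483
The dam release-present share is 0.945071·0.26 = 0.245718.
P(dam release | flood warning, heavy upstream rainfall) = 0.245718 / 0.813483 ≈ 0.302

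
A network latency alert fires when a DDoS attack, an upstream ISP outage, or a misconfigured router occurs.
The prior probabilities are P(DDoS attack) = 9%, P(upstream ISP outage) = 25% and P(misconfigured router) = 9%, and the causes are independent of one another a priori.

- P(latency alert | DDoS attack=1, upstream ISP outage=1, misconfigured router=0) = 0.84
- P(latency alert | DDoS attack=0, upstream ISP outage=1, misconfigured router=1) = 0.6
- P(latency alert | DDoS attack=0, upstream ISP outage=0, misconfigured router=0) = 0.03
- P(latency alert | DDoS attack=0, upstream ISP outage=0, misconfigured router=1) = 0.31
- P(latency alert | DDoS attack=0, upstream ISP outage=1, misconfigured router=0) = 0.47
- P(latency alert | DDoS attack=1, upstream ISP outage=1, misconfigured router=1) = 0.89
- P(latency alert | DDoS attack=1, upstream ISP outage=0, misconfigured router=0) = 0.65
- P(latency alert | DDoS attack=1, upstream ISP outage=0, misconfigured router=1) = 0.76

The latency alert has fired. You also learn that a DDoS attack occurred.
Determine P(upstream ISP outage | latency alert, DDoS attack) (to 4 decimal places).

P(upstream ISP outage | latency alert, DDoS attack) ≈ 0.2990

P(latency alert | DDoS attack) = 0.65*0.75*0.91 + 0.76*0.75*0.09 + 0.84*0.25*0.91 + 0.89*0.25*0.09 = 0.443625 + 0.051300 + 0.191100 + 0.020025 = 0.706050
Restricting to configurations with upstream ISP outage present: 0.191100 + 0.020025 = 0.211125.
So P(upstream ISP outage | latency alert, DDoS attack) = 0.211125/0.706050 ≈ 0.2990.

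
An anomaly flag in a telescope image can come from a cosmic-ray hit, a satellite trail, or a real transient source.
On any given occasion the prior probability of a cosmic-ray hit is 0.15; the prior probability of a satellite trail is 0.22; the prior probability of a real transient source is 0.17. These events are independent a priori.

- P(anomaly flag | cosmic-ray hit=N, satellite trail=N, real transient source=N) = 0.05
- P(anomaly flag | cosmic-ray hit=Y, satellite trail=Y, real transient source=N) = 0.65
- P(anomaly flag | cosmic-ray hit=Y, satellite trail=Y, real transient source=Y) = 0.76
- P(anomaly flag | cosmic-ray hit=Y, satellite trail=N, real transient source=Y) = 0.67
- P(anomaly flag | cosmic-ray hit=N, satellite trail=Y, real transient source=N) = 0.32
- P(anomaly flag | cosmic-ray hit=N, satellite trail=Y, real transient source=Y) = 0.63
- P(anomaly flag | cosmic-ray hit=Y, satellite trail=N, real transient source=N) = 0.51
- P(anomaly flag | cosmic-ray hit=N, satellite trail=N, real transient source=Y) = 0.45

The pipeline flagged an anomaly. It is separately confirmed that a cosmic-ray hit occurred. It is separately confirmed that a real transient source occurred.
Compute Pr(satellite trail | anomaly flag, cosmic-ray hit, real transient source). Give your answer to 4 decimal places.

Pr(satellite trail | anomaly flag, cosmic-ray hit, real transient source) ≈ 0.2424

For the numerator, keep only satellite trail=true terms: 0.76·0.22 = 0.167200
The normalizing constant is 0.67·0.78 + 0.76·0.22 = 0.689800
Posterior = 0.167200 / 0.689800 ≈ 0.2424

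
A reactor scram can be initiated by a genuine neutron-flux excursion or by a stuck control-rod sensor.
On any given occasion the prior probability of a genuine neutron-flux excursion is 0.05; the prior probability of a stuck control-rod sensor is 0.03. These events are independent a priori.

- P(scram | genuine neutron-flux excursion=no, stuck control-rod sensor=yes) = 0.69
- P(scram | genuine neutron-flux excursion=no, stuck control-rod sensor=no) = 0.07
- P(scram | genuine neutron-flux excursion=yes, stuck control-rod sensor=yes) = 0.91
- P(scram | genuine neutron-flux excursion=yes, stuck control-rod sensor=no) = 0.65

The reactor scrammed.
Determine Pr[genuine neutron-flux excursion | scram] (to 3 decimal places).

Pr[genuine neutron-flux excursion | scram] ≈ 0.281

For the numerator, keep only genuine neutron-flux excursion=true terms: 0.031525 + 0.001365 = 0.032890
The normalizing constant is 0.07·0.95·0.97 + 0.69·0.95·0.03 + 0.65·0.05·0.97 + 0.91·0.05·0.03 = 0.117060
Posterior = 0.032890 / 0.117060 ≈ 0.281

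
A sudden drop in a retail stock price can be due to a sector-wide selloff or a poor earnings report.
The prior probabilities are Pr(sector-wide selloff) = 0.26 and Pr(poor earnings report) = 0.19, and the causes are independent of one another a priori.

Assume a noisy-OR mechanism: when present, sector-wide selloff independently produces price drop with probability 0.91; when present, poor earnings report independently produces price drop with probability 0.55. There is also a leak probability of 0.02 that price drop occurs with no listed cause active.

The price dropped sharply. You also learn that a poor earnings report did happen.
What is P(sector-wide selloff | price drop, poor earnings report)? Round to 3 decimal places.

Under noisy-OR, P(price drop | causes) = 1 − (1−0.02)·∏(1−qᵢ) over the active causes.
For the numerator, keep only sector-wide selloff=true terms: 0.96031·0.26 = 0.249681
Normalizer over all consistent configurations: 0.559·0.74 + 0.96031·0.26 = 0.663341
P(sector-wide selloff | price drop, poor earnings report) = 0.249681/0.663341 ≈ 0.376

P(sector-wide selloff | price drop, poor earnings report) ≈ 0.376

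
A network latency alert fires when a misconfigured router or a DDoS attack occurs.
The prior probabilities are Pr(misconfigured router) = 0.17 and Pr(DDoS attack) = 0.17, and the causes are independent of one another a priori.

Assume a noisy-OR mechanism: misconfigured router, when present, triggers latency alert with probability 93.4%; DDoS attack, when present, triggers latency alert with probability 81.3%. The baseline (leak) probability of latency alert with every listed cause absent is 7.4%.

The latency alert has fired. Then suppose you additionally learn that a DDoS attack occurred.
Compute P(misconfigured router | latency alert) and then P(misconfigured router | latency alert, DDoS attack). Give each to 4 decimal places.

P(misconfigured router | latency alert) ≈ 0.4900; P(misconfigured router | latency alert, DDoS attack) ≈ 0.1967

Under noisy-OR, P(latency alert | causes) = 1 − (1−0.074)·∏(1−qᵢ) over the active causes.
Numerator (weight on configurations with misconfigured router): 0.132477 + 0.028570 = 0.161047
Normalizer over all consistent configurations: 0.074·0.83·0.83 + 0.826838·0.83·0.17 + 0.938884·0.17·0.83 + 0.988571·0.17·0.17 = 0.328693
Posterior = 0.161047 / 0.328693 ≈ 0.4900

With the extra evidence:
Enumerate both values of misconfigured router and weight by the priors:
  P(latency alert | DDoS attack) = 0.826838·0.83 + 0.988571·0.17
        = 0.686276 + 0.168057 = 0.854333
Configurations with misconfigured router contribute 0.168057, so
  P(misconfigured router | latency alert, DDoS attack) = 0.168057 / 0.854333 ≈ 0.1967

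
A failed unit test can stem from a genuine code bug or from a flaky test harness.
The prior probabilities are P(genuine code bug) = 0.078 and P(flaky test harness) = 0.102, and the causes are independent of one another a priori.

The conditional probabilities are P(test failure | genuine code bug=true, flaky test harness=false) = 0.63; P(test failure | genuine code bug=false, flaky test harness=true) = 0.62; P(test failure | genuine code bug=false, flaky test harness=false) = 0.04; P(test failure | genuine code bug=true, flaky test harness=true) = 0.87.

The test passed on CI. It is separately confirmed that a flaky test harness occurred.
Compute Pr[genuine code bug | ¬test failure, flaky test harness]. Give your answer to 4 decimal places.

Pr[genuine code bug | ¬test failure, flaky test harness] ≈ 0.0281

Enumerate both values of genuine code bug and weight by the priors:
  P(¬test failure | flaky test harness) = 0.38×0.922 + 0.13×0.078
        = 0.350360 + 0.010140 = 0.360500
Keeping only the genuine code bug-present terms gives 0.010140, so
  P(genuine code bug | ¬test failure, flaky test harness) = 0.010140 / 0.360500 ≈ 0.0281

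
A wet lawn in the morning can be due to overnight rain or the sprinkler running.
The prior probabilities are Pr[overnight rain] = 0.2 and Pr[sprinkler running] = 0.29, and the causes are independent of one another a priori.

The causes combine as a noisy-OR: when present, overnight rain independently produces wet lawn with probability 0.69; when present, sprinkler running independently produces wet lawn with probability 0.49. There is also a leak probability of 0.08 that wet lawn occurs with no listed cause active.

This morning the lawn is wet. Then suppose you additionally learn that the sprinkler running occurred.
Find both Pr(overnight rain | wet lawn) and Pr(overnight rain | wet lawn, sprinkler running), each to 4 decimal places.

Under noisy-OR, P(wet lawn | causes) = 1 − (1−0.08)·∏(1−qᵢ) over the active causes.
P(wet lawn) = 0.08*0.8*0.71 + 0.5308*0.8*0.29 + 0.7148*0.2*0.71 + 0.854548*0.2*0.29 = 0.045440 + 0.123146 + 0.101502 + 0.049564 = 0.319652
The overnight rain-present share is 0.101502 + 0.049564 = 0.151066.
So P(overnight rain | wet lawn) = 0.151066/0.319652 ≈ 0.4726.

Now condition on the additional information:
By total probability over both values of overnight rain:
  P(wet lawn | sprinkler running) = 0.5308·0.8 + 0.854548·0.2
        = 0.424640 + 0.170910 = 0.595550
The terms with overnight rain present sum to 0.170910, so
  P(overnight rain | wet lawn, sprinkler running) = 0.170910 / 0.595550 ≈ 0.2870
— sprinkler running explains away the evidence for overnight rain.

Pr(overnight rain | wet lawn) ≈ 0.4726; Pr(overnight rain | wet lawn, sprinkler running) ≈ 0.2870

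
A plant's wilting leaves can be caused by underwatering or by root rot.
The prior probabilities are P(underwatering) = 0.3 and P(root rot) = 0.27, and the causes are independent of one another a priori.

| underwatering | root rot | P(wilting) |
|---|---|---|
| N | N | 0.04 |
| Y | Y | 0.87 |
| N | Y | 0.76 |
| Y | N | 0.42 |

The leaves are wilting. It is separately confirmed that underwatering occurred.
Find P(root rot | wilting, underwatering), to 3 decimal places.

P(wilting | underwatering) = 0.42*0.73 + 0.87*0.27 = 0.306600 + 0.234900 = 0.541500
The root rot-present share is 0.87*0.27 = 0.234900.
So P(root rot | wilting, underwatering) = 0.234900/0.541500 ≈ 0.434.

P(root rot | wilting, underwatering) ≈ 0.434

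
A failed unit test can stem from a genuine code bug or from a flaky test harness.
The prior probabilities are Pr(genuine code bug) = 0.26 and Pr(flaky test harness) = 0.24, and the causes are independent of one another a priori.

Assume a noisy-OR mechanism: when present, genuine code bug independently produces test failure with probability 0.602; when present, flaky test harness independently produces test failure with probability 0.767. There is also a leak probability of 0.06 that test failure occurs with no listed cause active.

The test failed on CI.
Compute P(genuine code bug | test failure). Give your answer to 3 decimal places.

Under noisy-OR, P(test failure | causes) = 1 − (1−0.06)·∏(1−qᵢ) over the active causes.
Weight on genuine code bug=true, given the evidence: 0.123674 + 0.056961 = 0.180635
The normalizing constant is 0.06·0.74·0.76 + 0.78098·0.74·0.24 + 0.62588·0.26·0.76 + 0.91283·0.26·0.24 = 0.353081
P(genuine code bug | test failure) = 0.180635/0.353081 ≈ 0.512

P(genuine code bug | test failure) ≈ 0.512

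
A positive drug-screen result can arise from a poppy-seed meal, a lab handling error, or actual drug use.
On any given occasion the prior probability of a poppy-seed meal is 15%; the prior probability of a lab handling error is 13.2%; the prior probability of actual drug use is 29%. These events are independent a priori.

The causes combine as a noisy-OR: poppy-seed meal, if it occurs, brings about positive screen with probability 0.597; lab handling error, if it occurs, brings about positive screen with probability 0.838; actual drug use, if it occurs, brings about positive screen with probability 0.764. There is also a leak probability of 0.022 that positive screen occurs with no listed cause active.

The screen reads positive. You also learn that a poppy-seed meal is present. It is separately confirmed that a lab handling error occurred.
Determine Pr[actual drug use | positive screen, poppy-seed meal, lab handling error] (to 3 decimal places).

Pr[actual drug use | positive screen, poppy-seed meal, lab handling error] ≈ 0.301

Under noisy-OR, P(positive screen | causes) = 1 − (1−0.022)·∏(1−qᵢ) over the active causes.
Enumerate both values of actual drug use and weight by the priors:
  P(positive screen | poppy-seed meal, lab handling error) = 0.93615×0.71 + 0.984931×0.29
        = 0.664667 + 0.285630 = 0.950297
Keeping only the actual drug use-present terms gives 0.285630, so
  P(actual drug use | positive screen, poppy-seed meal, lab handling error) = 0.285630 / 0.950297 ≈ 0.301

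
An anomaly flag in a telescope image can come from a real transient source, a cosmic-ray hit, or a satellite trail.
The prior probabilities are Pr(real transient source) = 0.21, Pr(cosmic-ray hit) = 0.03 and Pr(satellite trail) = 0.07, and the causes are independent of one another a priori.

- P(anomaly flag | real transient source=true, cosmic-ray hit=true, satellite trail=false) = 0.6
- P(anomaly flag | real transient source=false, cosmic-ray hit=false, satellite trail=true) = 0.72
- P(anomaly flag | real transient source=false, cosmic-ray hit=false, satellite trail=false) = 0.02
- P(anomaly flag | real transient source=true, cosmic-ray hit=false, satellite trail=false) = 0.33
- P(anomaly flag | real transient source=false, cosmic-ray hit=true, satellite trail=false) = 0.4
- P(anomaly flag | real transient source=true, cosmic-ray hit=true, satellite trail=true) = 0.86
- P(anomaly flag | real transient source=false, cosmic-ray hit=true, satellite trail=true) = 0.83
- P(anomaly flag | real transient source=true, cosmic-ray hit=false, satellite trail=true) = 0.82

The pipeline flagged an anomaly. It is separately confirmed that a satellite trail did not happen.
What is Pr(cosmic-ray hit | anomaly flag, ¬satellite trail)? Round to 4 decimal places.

Pr(cosmic-ray hit | anomaly flag, ¬satellite trail) ≈ 0.1384

By total probability over the 4 (real transient source, cosmic-ray hit) configurations:
  P(anomaly flag | ¬satellite trail) = 0.02*0.79*0.97 + 0.4*0.79*0.03 + 0.33*0.21*0.97 + 0.6*0.21*0.03
        = 0.015326 + 0.009480 + 0.067221 + 0.003780 = 0.095807
Keeping only the cosmic-ray hit-present terms gives 0.013260, so
  P(cosmic-ray hit | anomaly flag, ¬satellite trail) = 0.013260 / 0.095807 ≈ 0.1384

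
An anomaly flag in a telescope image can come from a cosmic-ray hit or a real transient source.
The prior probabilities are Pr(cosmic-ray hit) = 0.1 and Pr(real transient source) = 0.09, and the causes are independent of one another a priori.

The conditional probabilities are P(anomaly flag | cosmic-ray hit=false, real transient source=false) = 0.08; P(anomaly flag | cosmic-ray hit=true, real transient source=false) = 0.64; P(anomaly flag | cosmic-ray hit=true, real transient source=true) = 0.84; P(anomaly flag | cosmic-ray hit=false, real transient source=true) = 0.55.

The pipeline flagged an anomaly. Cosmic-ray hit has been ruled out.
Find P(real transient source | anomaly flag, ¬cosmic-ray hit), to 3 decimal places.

For the numerator, keep only real transient source=true terms: 0.55×0.09 = 0.049500
Denominator P(anomaly flag | ¬cosmic-ray hit): 0.08×0.91 + 0.55×0.09 = 0.122300
Posterior = 0.049500 / 0.122300 ≈ 0.405

P(real transient source | anomaly flag, ¬cosmic-ray hit) ≈ 0.405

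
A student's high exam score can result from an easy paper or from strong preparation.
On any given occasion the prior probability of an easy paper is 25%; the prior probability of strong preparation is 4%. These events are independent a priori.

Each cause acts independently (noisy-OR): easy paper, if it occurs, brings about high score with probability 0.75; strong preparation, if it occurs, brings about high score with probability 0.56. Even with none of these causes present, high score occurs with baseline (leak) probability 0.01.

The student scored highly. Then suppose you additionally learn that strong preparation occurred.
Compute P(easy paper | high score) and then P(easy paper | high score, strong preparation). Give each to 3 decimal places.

Under noisy-OR, P(high score | causes) = 1 − (1−0.01)·∏(1−qᵢ) over the active causes.
P(high score) = 0.01*0.75*0.96 + 0.5644*0.75*0.04 + 0.7525*0.25*0.96 + 0.8911*0.25*0.04 = 0.007200 + 0.016932 + 0.180600 + 0.008911 = 0.213643
Of this, 0.189511 comes from 0.180600 + 0.008911 (the easy paper=true cases).
P(easy paper | high score) = 0.189511 / 0.213643 ≈ 0.887

Now condition on the additional information:
P(high score | strong preparation) = 0.5644×0.75 + 0.8911×0.25 = 0.423300 + 0.222775 = 0.646075
The easy paper-present share is 0.8911×0.25 = 0.222775.
So P(easy paper | high score, strong preparation) = 0.222775/0.646075 ≈ 0.345.

P(easy paper | high score) ≈ 0.887; P(easy paper | high score, strong preparation) ≈ 0.345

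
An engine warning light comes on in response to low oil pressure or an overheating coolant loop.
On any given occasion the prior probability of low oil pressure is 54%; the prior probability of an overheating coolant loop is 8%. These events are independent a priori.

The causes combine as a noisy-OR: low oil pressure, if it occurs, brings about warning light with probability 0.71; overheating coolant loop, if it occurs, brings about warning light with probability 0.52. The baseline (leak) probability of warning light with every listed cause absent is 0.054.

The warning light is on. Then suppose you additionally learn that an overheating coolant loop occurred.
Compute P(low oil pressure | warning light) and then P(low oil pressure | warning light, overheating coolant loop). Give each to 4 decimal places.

P(low oil pressure | warning light) ≈ 0.9026; P(low oil pressure | warning light, overheating coolant loop) ≈ 0.6512

Under noisy-OR, P(warning light | causes) = 1 − (1−0.054)·∏(1−qᵢ) over the active causes.
P(warning light) = 0.054·0.46·0.92 + 0.54592·0.46·0.08 + 0.72566·0.54·0.92 + 0.868317·0.54·0.08 = 0.022853 + 0.020090 + 0.360508 + 0.037511 = 0.440962
Restricting to configurations with low oil pressure present: 0.360508 + 0.037511 = 0.398019.
Hence the posterior is 0.398019/0.440962 ≈ 0.9026.

Now condition on the additional information:
P(warning light | overheating coolant loop) = 0.54592×0.46 + 0.868317×0.54 = 0.251123 + 0.468891 = 0.720014
The low oil pressure-present share is 0.868317×0.54 = 0.468891.
Hence the posterior is 0.468891/0.720014 ≈ 0.6512.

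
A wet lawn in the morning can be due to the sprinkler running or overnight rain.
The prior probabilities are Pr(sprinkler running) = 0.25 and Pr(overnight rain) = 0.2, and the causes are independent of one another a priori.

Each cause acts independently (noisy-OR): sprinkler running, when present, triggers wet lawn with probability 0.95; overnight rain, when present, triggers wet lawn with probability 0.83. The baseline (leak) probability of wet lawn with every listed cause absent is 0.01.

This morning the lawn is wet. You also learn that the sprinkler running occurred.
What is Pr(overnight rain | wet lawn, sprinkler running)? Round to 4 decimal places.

Pr(overnight rain | wet lawn, sprinkler running) ≈ 0.2069

Under noisy-OR, P(wet lawn | causes) = 1 − (1−0.01)·∏(1−qᵢ) over the active causes.
Sum P(wet lawn|·) weighted by the priors over both values of overnight rain:
  P(wet lawn | sprinkler running) = 0.9505×0.8 + 0.991585×0.2
        = 0.760400 + 0.198317 = 0.958717
Configurations with overnight rain contribute 0.198317, so
  P(overnight rain | wet lawn, sprinkler running) = 0.198317 / 0.958717 ≈ 0.2069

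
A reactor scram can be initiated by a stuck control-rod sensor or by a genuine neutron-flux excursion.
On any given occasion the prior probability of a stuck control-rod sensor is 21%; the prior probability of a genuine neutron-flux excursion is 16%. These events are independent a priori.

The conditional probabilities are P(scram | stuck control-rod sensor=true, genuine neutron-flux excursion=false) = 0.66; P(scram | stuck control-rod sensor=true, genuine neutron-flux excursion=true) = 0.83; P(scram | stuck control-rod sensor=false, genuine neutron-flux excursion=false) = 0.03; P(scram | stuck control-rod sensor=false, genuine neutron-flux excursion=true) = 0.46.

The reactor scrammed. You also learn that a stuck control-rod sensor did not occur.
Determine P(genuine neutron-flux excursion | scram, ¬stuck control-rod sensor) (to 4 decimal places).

P(scram | ¬stuck control-rod sensor) = 0.03*0.84 + 0.46*0.16 = 0.025200 + 0.073600 = 0.098800
The genuine neutron-flux excursion-present share is 0.46*0.16 = 0.073600.
P(genuine neutron-flux excursion | scram, ¬stuck control-rod sensor) = 0.073600 / 0.098800 ≈ 0.7449

P(genuine neutron-flux excursion | scram, ¬stuck control-rod sensor) ≈ 0.7449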